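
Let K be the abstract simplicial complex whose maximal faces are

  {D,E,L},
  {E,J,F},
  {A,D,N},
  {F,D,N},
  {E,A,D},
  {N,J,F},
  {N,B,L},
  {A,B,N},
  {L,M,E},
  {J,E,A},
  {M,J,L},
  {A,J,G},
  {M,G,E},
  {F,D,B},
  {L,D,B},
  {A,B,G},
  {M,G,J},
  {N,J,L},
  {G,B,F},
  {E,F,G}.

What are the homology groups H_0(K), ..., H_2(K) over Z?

Fix the vertex order A < B < D < E < F < G < J < L < M < N and write every simplex with vertices in increasing order. Then dim K = 2 and the simplices of K are:

  0-simplices (10): A, B, D, E, F, G, J, L, M, N
  1-simplices (30): AB, AD, AE, AG, AJ, AN, BD, BF, BG, BL, BN, DE, DF, DL, DN, EF, EG, EJ, EL, EM, FG, FJ, FN, GJ, GM, JL, JM, JN, LM, LN
  2-simplices (20): ABG, ABN, ADE, ADN, AEJ, AGJ, BDF, BDL, BFG, BLN, DEL, DFN, EFG, EFJ, EGM, ELM, FJN, GJM, JLM, JLN

giving chain groups C_0 ≅ Z^10, C_1 ≅ Z^30, C_2 ≅ Z^20.

The boundary map ∂_1: C_1 → C_0 is given by ∂[p,q] = [q] − [p]. For instance
  ∂EG = G − E.
As a 10×30 matrix over Z this has rank 9, with invariant factors (1,1,1,1,1,1,1,1,1).

The boundary map ∂_2: C_2 → C_1 sends each 2-simplex [p,q,r] to [q,r] − [p,r] + [p,q]. For instance
  ∂BLN = LN − BN + BL,
  ∂EFJ = FJ − EJ + EF.
This gives a 30×20 integer matrix of rank 20; reducing to Smith normal form yields diagonal entries (1,1,1,1,1,1,1,1,1,1,1,1,1,1,1,1,1,1,1,2).

Computing H_k = (kernel of ∂_k) / (image of ∂_{k+1}):

  H_0: rank C_0 − rank ∂_1 = 10 − 9 = 1, and the invariant factors of ∂_1 are all 1, so H_0 = Z.
  H_1: rank ker ∂_1 − rank ∂_2 = (30 − 9) − 20 = 1, and ∂_2 has invariant factor 2 > 1, so H_1 = Z ⊕ Z/2Z.
  H_2: rank ker ∂_2 − rank ∂_3 = (20 − 20) − 0 = 0, and there is no ∂_3, so H_2 = 0.

As a check, the Euler characteristic is 10 − 30 + 20 = 0, which agrees with 1 − 1 + 0 = 0.

H_0 ≅ Z,  H_1 ≅ Z ⊕ Z/2Z,  H_2 = 0.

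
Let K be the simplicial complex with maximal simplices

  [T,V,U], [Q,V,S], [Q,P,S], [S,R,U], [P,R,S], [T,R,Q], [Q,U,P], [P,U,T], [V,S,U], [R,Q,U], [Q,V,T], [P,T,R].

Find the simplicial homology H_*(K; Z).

K has 7 vertices, 18 edges, 12 triangles.
rank ∂_0 = 0, rank ∂_1 = 6 ⇒ b_0 = 7 − 0 − 6 = 1; all invariant factors of ∂_1 are 1 so no torsion. So H_0 ≅ Z.
rank ∂_1 = 6, rank ∂_2 = 12 ⇒ b_1 = 18 − 6 − 12 = 0; ∂_2 has invariant factor(s) [2] giving torsion. So H_1 ≅ Z_2.
rank ∂_2 = 12, rank ∂_3 = 0 ⇒ b_2 = 12 − 12 − 0 = 0. So H_2 ≅ 0.

H_0 = Z,  H_1 = Z_2,  H_2 = 0.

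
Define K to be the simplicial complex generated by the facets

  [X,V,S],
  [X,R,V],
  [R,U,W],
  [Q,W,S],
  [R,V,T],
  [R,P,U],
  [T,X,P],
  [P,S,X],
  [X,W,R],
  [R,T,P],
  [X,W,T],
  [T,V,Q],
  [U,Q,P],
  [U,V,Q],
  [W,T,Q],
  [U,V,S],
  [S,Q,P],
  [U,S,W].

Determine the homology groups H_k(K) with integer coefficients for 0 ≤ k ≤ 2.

K has 9 vertices, 27 edges, 18 triangles.
rank ∂_0 = 0, rank ∂_1 = 8 ⇒ b_0 = 9 − 0 − 8 = 1; all invariant factors of ∂_1 are 1 so no torsion. So H_0 = Z.
rank ∂_1 = 8, rank ∂_2 = 18 ⇒ b_1 = 27 − 8 − 18 = 1; ∂_2 has invariant factor(s) [2] giving torsion. So H_1 = Z ⊕ Z_2.
rank ∂_2 = 18, rank ∂_3 = 0 ⇒ b_2 = 18 − 18 − 0 = 0. So H_2 = 0.

H_0 ≅ Z,  H_1 ≅ Z ⊕ Z_2,  H_2 = 0.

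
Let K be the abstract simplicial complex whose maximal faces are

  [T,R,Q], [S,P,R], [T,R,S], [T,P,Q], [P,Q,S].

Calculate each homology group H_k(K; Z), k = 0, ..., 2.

We work with the vertex ordering P < Q < R < S < T. The simplices of K, each written with vertices in increasing order, are:

  0-simplices (5): P, Q, R, S, T
  1-simplices (10): PQ, PR, PS, PT, QR, QS, QT, RS, RT, ST
  2-simplices (5): PQS, PQT, PRS, QRT, RST

Hence C_0 ≅ Z^5, C_1 ≅ Z^10, C_2 ≅ Z^5.

The boundary map ∂_1: C_1 → C_0 is given by ∂[p,q] = [q] − [p].
The 5×10 boundary matrix has rank 4 and Smith normal form diag(1,1,1,1).

The boundary map ∂_2: C_2 → C_1 acts by ∂[p,q,r] = [q,r] − [p,r] + [p,q]. For instance
  ∂PQT = QT − PT + PQ,
  ∂PRS = RS − PS + PR.
As a 10×5 matrix over Z this has rank 5, with invariant factors (1,1,1,1,1).

From H_k ≅ ker(∂_k) / im(∂_{k+1}) we obtain:

  H_0: rank C_0 − rank ∂_1 = 5 − 4 = 1, and the invariant factors of ∂_1 are all 1, so H_0 = Z.
  H_1: rank ker ∂_1 − rank ∂_2 = (10 − 4) − 5 = 1, and the invariant factors of ∂_2 are all 1, so H_1 = Z.
  H_2: rank ker ∂_2 − rank ∂_3 = (5 − 5) − 0 = 0, and there is no ∂_3, so H_2 = 0.

(K is a triangulation of the Möbius band.)

H_0 ≅ Z,  H_1 ≅ Z,  H_2 = 0.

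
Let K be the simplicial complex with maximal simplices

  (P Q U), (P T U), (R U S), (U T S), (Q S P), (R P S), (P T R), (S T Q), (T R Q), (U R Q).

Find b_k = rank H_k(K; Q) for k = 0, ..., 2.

Order the vertices as P < Q < R < S < T < U. Listing each simplex with vertices in this order, K has dimension 2 with simplices:

  0-simplices (6): P, Q, R, S, T, U
  1-simplices (15): PQ, PR, PS, PT, PU, QR, QS, QT, QU, RS, RT, RU, ST, SU, TU
  2-simplices (10): PQS, PQU, PRS, PRT, PTU, QRT, QRU, QST, RSU, STU

giving chain groups C_0 ≅ Z^6, C_1 ≅ Z^15, C_2 ≅ Z^10.

The boundary map ∂_1: C_1 → C_0 maps an edge to its endpoints' difference, ∂[p,q] = q − p. For instance
  ∂QS = S − Q.
This gives a 6×15 integer matrix of rank 5; reducing to Smith normal form yields diagonal entries (1,1,1,1,1).

∂_2: C_2 → C_1 sends each 2-simplex [p,q,r] to [q,r] − [p,r] + [p,q]. For instance
  ∂RSU = SU − RU + RS,
  ∂QRT = RT − QT + QR.
The 15×10 boundary matrix has rank 10 and Smith normal form diag(1,1,1,1,1,1,1,1,1,2).

Computing H_k = (kernel of ∂_k) / (image of ∂_{k+1}):

  H_0: rank C_0 − rank ∂_1 = 6 − 5 = 1, and the invariant factors of ∂_1 are all 1, so H_0 = Z.
  H_1: rank ker ∂_1 − rank ∂_2 = (15 − 5) − 10 = 0, and ∂_2 has invariant factor 2 > 1, so H_1 = Z_2.
  H_2: rank ker ∂_2 − rank ∂_3 = (10 − 10) − 0 = 0, and there is no ∂_3, so H_2 = 0.

As a check, the Euler characteristic is 6 − 15 + 10 = 1, which agrees with 1 − 0 + 0 = 1.
(K is a triangulation of the real projective plane RP^2.)

Hence the Betti numbers are b_0 = 1, b_1 = 0, b_2 = 0.

b_0 = 1, b_1 = 0, b_2 = 0.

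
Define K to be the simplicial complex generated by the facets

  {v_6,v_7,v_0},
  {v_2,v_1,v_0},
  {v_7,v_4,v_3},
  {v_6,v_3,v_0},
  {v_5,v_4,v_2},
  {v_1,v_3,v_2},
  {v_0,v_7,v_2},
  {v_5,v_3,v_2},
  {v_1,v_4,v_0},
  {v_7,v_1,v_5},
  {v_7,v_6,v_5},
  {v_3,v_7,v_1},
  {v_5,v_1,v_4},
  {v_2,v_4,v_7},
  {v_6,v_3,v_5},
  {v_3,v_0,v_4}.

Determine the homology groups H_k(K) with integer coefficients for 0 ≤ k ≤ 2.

We work with the vertex ordering v_0 < v_1 < v_2 < v_3 < v_4 < v_5 < v_6 < v_7. The simplices of K, each written with vertices in increasing order, are:

  0-simplices (8): [v_0], [v_1], [v_2], [v_3], [v_4], [v_5], [v_6], [v_7]
  1-simplices (24): (24 of them)
  2-simplices (16): (16 of them)

so the chain groups are C_0 ≅ Z^8, C_1 ≅ Z^24, C_2 ≅ Z^16.

Boundary ∂_1: C_1 → C_0 maps an edge to its endpoints' difference, ∂[p,q] = q − p. For instance
  ∂[v_1,v_5] = [v_5] − [v_1].
The resulting 8×24 matrix has rank 7, and its Smith normal form has invariant factors (1,1,1,1,1,1,1).

Boundary ∂_2: C_2 → C_1 sends each 2-simplex [p,q,r] to [q,r] − [p,r] + [p,q]. For instance
  ∂[v_0,v_3,v_4] = [v_3,v_4] − [v_0,v_4] + [v_0,v_3],
  ∂[v_2,v_4,v_7] = [v_4,v_7] − [v_2,v_7] + [v_2,v_4].
The 24×16 boundary matrix has rank 15 and Smith normal form diag(1,1,1,1,1,1,1,1,1,1,1,1,1,1,1).

Now H_k = ker ∂_k / im ∂_{k+1}, so:

  H_0: rank C_0 − rank ∂_1 = 8 − 7 = 1, and the invariant factors of ∂_1 are all 1, so H_0 ≅ Z.
  H_1: rank ker ∂_1 − rank ∂_2 = (24 − 7) − 15 = 2, and the invariant factors of ∂_2 are all 1, so H_1 ≅ Z^2.
  H_2: rank ker ∂_2 − rank ∂_3 = (16 − 15) − 0 = 1, and there is no ∂_3, so H_2 ≅ Z.

As a check, the Euler characteristic is 8 − 24 + 16 = 0, which agrees with 1 − 2 + 1 = 0.

H_0 = Z,  H_1 = Z^2,  H_2 = Z.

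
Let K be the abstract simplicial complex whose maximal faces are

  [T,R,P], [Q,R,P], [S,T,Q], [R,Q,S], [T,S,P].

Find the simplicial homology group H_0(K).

H_0 ≅ Z.

Take the total order P < Q < R < S < T on the vertex set. Then K (dimension 2) consists of the simplices:

  0-simplices (5): P, Q, R, S, T
  1-simplices (10): PQ, PR, PS, PT, QR, QS, QT, RS, RT, ST
  2-simplices (5): PQR, PRT, PST, QRS, QST

Hence C_0 ≅ Z^5, C_1 ≅ Z^10, C_2 ≅ Z^5.

∂_1: C_1 → C_0 maps an edge to its endpoints' difference, ∂[p,q] = q − p.
The resulting 5×10 matrix has rank 4, and its Smith normal form has invariant factors (1,1,1,1).

Boundary ∂_2: C_2 → C_1 maps a triangle to the signed sum of its edges. For instance
  ∂PQR = QR − PR + PQ,
  ∂PRT = RT − PT + PR.
The 10×5 boundary matrix has rank 5 and Smith normal form diag(1,1,1,1,1).

Reading off H_k = ker ∂_k / im ∂_{k+1}:

  H_0: rank C_0 − rank ∂_1 = 5 − 4 = 1, and the invariant factors of ∂_1 are all 1, so H_0 = Z.

(K is a triangulation of the Möbius band.)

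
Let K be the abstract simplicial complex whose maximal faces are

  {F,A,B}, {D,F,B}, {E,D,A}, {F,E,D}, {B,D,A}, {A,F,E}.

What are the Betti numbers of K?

We work with the vertex ordering A < B < D < E < F. The simplices of K, each written with vertices in increasing order, are:

  0-simplices (5): A, B, D, E, F
  1-simplices (9): AB, AD, AE, AF, BD, BF, DE, DF, EF
  2-simplices (6): ABD, ABF, ADE, AEF, BDF, DEF

giving chain groups C_0 ≅ Z^5, C_1 ≅ Z^9, C_2 ≅ Z^6.

∂_1: C_1 → C_0 is given by ∂[p,q] = [q] − [p]. For instance
  ∂DF = F − D.
The resulting 5×9 matrix has rank 4, and its Smith normal form has invariant factors (1,1,1,1).

∂_2: C_2 → C_1 sends each 2-simplex [p,q,r] to [q,r] − [p,r] + [p,q]. For instance
  ∂DEF = EF − DF + DE,
  ∂BDF = DF − BF + BD.
The 9×6 boundary matrix has rank 5 and Smith normal form diag(1,1,1,1,1).

Reading off H_k = ker ∂_k / im ∂_{k+1}:

  H_0: rank C_0 − rank ∂_1 = 5 − 4 = 1, and the invariant factors of ∂_1 are all 1, so H_0 = Z.
  H_1: rank ker ∂_1 − rank ∂_2 = (9 − 4) − 5 = 0, and the invariant factors of ∂_2 are all 1, so H_1 = 0.
  H_2: rank ker ∂_2 − rank ∂_3 = (6 − 5) − 0 = 1, and there is no ∂_3, so H_2 = Z.

Hence the Betti numbers are b_0 = 1, b_1 = 0, b_2 = 1.

b_0 = 1, b_1 = 0, b_2 = 1.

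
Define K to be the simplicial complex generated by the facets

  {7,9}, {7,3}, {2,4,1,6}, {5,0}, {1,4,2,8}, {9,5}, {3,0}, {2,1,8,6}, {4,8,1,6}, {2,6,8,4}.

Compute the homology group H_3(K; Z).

Order the vertices as 0 < 1 < 2 < 3 < 4 < 5 < 6 < 7 < 8 < 9. Listing each simplex with vertices in this order, K has dimension 3 with simplices:

  0-simplices (10): [0], [1], [2], [3], [4], [5], [6], [7], [8], [9]
  1-simplices (15): [0,3], [0,5], [1,2], [1,4], [1,6], [1,8], [2,4], [2,6], [2,8], [3,7], [4,6], [4,8], [5,9], [6,8], [7,9]
  2-simplices (10): [1,2,4], [1,2,6], [1,2,8], [1,4,6], [1,4,8], [1,6,8], [2,4,6], [2,4,8], [2,6,8], [4,6,8]
  3-simplices (5): [1,2,4,6], [1,2,4,8], [1,2,6,8], [1,4,6,8], [2,4,6,8]

so the chain groups are C_0 ≅ Z^10, C_1 ≅ Z^15, C_2 ≅ Z^10, C_3 ≅ Z^5.

∂_1: C_1 → C_0 sends each edge [p,q] (with p < q) to q − p. For instance
  ∂[2,4] = [4] − [2].
The 10×15 boundary matrix has rank 8 and Smith normal form diag(1,1,1,1,1,1,1,1).

The boundary map ∂_2: C_2 → C_1 sends each 2-simplex [p,q,r] to [q,r] − [p,r] + [p,q]. For instance
  ∂[2,4,6] = [4,6] − [2,6] + [2,4],
  ∂[1,2,6] = [2,6] − [1,6] + [1,2].
This gives a 15×10 integer matrix of rank 6; reducing to Smith normal form yields diagonal entries (1,1,1,1,1,1).

∂_3: C_3 → C_2 sends each 3-simplex σ to the alternating sum Σ_i (−1)^i (σ with its i-th vertex removed). For instance
  ∂[1,2,4,6] = [2,4,6] − [1,4,6] + [1,2,6] − [1,2,4],
  ∂[1,4,6,8] = [4,6,8] − [1,6,8] + [1,4,8] − [1,4,6].
The 10×5 boundary matrix has rank 4 and Smith normal form diag(1,1,1,1).

Now H_k = ker ∂_k / im ∂_{k+1}, so:

  H_3: rank ker ∂_3 − rank ∂_4 = (5 − 4) − 0 = 1, and there is no ∂_4, so H_3 = Z.

H_3 ≅ Z.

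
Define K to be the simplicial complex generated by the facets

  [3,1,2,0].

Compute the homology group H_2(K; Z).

Take the total order 0 < 1 < 2 < 3 on the vertex set. Then K (dimension 3) consists of the simplices:

  0-simplices (4): [0], [1], [2], [3]
  1-simplices (6): [0,1], [0,2], [0,3], [1,2], [1,3], [2,3]
  2-simplices (4): [0,1,2], [0,1,3], [0,2,3], [1,2,3]
  3-simplices (1): [0,1,2,3]

so the chain groups are C_0 ≅ Z^4, C_1 ≅ Z^6, C_2 ≅ Z^4, C_3 ≅ Z^1.

Boundary ∂_1: C_1 → C_0 maps an edge to its endpoints' difference, ∂[p,q] = q − p.
As a 4×6 matrix over Z this has rank 3, with invariant factors (1,1,1).

Boundary ∂_2: C_2 → C_1 acts by ∂[p,q,r] = [q,r] − [p,r] + [p,q]. For instance
  ∂[0,1,3] = [1,3] − [0,3] + [0,1],
  ∂[0,1,2] = [1,2] − [0,2] + [0,1].
The resulting 6×4 matrix has rank 3, and its Smith normal form has invariant factors (1,1,1).

The boundary map ∂_3: C_3 → C_2 sends each 3-simplex σ to the alternating sum Σ_i (−1)^i (σ with its i-th vertex removed). For instance
  ∂[0,1,2,3] = [1,2,3] − [0,2,3] + [0,1,3] − [0,1,2].
This gives a 4×1 integer matrix of rank 1; reducing to Smith normal form yields diagonal entries (1).

Computing H_k = (kernel of ∂_k) / (image of ∂_{k+1}):

  H_2: rank ker ∂_2 − rank ∂_3 = (4 − 3) − 1 = 0, and the invariant factors of ∂_3 are all 1, so H_2 = 0.

H_2 ≅ 0.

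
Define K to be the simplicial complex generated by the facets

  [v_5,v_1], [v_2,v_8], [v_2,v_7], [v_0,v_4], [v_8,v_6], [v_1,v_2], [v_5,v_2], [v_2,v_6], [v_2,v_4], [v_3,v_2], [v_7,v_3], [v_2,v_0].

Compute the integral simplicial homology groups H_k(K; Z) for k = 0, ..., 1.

H_0 ≅ Z,  H_1 ≅ Z^4.

K has 9 vertices, 12 edges.
rank ∂_0 = 0, rank ∂_1 = 8 ⇒ b_0 = 9 − 0 − 8 = 1; all invariant factors of ∂_1 are 1 so no torsion. So H_0 = Z.
rank ∂_1 = 8, rank ∂_2 = 0 ⇒ b_1 = 12 − 8 − 0 = 4. So H_1 = Z^4.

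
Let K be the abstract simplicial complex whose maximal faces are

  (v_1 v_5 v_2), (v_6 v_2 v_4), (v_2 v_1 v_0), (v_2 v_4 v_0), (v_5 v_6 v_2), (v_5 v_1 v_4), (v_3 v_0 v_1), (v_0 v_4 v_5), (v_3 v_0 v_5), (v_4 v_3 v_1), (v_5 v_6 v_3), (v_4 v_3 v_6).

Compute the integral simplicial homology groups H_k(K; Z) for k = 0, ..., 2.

H_0 = Z,  H_1 = Z_2,  H_2 = 0.

Take the total order v_0 < v_1 < v_2 < v_3 < v_4 < v_5 < v_6 on the vertex set. Then K (dimension 2) consists of the simplices:

  0-simplices (7): [v_0], [v_1], [v_2], [v_3], [v_4], [v_5], [v_6]
  1-simplices (18): (18 of them)
  2-simplices (12): (12 of them)

so the chain groups are C_0 ≅ Z^7, C_1 ≅ Z^18, C_2 ≅ Z^12.

Boundary ∂_1: C_1 → C_0 sends each edge [p,q] (with p < q) to q − p. For instance
  ∂[v_3,v_6] = [v_6] − [v_3].
As a 7×18 matrix over Z this has rank 6, with invariant factors (1,1,1,1,1,1).

Boundary ∂_2: C_2 → C_1 maps a triangle to the signed sum of its edges. For instance
  ∂[v_0,v_3,v_5] = [v_3,v_5] − [v_0,v_5] + [v_0,v_3],
  ∂[v_3,v_5,v_6] = [v_5,v_6] − [v_3,v_6] + [v_3,v_5].
The resulting 18×12 matrix has rank 12, and its Smith normal form has invariant factors (1,1,1,1,1,1,1,1,1,1,1,2).

Now H_k = ker ∂_k / im ∂_{k+1}, so:

  H_0: rank C_0 − rank ∂_1 = 7 − 6 = 1, and the invariant factors of ∂_1 are all 1, so H_0 ≅ Z.
  H_1: rank ker ∂_1 − rank ∂_2 = (18 − 6) − 12 = 0, and ∂_2 has invariant factor 2 > 1, so H_1 ≅ Z_2.
  H_2: rank ker ∂_2 − rank ∂_3 = (12 − 12) − 0 = 0, and there is no ∂_3, so H_2 ≅ 0.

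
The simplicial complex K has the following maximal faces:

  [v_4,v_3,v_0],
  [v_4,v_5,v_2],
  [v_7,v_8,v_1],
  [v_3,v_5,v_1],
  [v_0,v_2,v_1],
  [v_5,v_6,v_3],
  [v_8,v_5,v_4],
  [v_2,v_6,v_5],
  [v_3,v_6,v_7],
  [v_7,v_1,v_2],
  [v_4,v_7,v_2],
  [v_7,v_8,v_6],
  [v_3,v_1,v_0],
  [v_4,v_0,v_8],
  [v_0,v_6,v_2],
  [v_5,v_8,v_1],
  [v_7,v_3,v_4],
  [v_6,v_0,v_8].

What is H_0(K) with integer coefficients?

H_0 = Z.

Fix the vertex order v_0 < v_1 < v_2 < v_3 < v_4 < v_5 < v_6 < v_7 < v_8 and write every simplex with vertices in increasing order. Then dim K = 2 and the simplices of K are:

  0-simplices (9): [v_0], [v_1], [v_2], [v_3], [v_4], [v_5], [v_6], [v_7], [v_8]
  1-simplices (27): (27 of them)
  2-simplices (18): (18 of them)

giving chain groups C_0 ≅ Z^9, C_1 ≅ Z^27, C_2 ≅ Z^18.

Boundary ∂_1: C_1 → C_0 is given by ∂[p,q] = [q] − [p]. For instance
  ∂[v_0,v_1] = [v_1] − [v_0].
The 9×27 boundary matrix has rank 8 and Smith normal form diag(1,1,1,1,1,1,1,1).

∂_2: C_2 → C_1 acts by ∂[p,q,r] = [q,r] − [p,r] + [p,q]. For instance
  ∂[v_2,v_5,v_6] = [v_5,v_6] − [v_2,v_6] + [v_2,v_5],
  ∂[v_1,v_7,v_8] = [v_7,v_8] − [v_1,v_8] + [v_1,v_7].
This gives a 27×18 integer matrix of rank 17; reducing to Smith normal form yields diagonal entries (1,1,1,1,1,1,1,1,1,1,1,1,1,1,1,1,1).

Reading off H_k = ker ∂_k / im ∂_{k+1}:

  H_0: rank C_0 − rank ∂_1 = 9 − 8 = 1, and the invariant factors of ∂_1 are all 1, so H_0 ≅ Z.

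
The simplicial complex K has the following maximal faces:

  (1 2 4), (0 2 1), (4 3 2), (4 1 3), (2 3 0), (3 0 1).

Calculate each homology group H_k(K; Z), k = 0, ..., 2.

H_0 ≅ Z,  H_1 = 0,  H_2 ≅ Z.

We work with the vertex ordering 0 < 1 < 2 < 3 < 4. The simplices of K, each written with vertices in increasing order, are:

  0-simplices (5): [0], [1], [2], [3], [4]
  1-simplices (9): [0,1], [0,2], [0,3], [1,2], [1,3], [1,4], [2,3], [2,4], [3,4]
  2-simplices (6): [0,1,2], [0,1,3], [0,2,3], [1,2,4], [1,3,4], [2,3,4]

so the chain groups are C_0 ≅ Z^5, C_1 ≅ Z^9, C_2 ≅ Z^6.

∂_1: C_1 → C_0 maps an edge to its endpoints' difference, ∂[p,q] = q − p. For instance
  ∂[0,3] = [3] − [0].
As a 5×9 matrix over Z this has rank 4, with invariant factors (1,1,1,1).

Boundary ∂_2: C_2 → C_1 sends each 2-simplex [p,q,r] to [q,r] − [p,r] + [p,q]. For instance
  ∂[0,1,3] = [1,3] − [0,3] + [0,1],
  ∂[0,2,3] = [2,3] − [0,3] + [0,2].
The resulting 9×6 matrix has rank 5, and its Smith normal form has invariant factors (1,1,1,1,1).

Computing H_k = (kernel of ∂_k) / (image of ∂_{k+1}):

  H_0: rank C_0 − rank ∂_1 = 5 − 4 = 1, and the invariant factors of ∂_1 are all 1, so H_0 = Z.
  H_1: rank ker ∂_1 − rank ∂_2 = (9 − 4) − 5 = 0, and the invariant factors of ∂_2 are all 1, so H_1 = 0.
  H_2: rank ker ∂_2 − rank ∂_3 = (6 − 5) − 0 = 1, and there is no ∂_3, so H_2 = Z.

As a check, the Euler characteristic is 5 − 9 + 6 = 2, which agrees with 1 − 0 + 1 = 2.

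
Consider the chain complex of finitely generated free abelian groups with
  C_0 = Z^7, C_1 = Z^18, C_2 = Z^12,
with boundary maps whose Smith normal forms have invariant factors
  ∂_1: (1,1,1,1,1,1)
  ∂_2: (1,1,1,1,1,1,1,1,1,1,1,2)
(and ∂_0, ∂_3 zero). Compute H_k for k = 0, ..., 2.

H_0 ≅ Z,  H_1 ≅ Z/2,  H_2 = 0.

H_0: b_0 = 7 − 0 − 6 = 1; torsion from ∂_1 factors > 1: none. So H_0 ≅ Z.
H_1: b_1 = 18 − 6 − 12 = 0; torsion from ∂_2 factors > 1: [2]. So H_1 ≅ Z/2.
H_2: b_2 = 12 − 12 − 0 = 0; torsion from ∂_3 factors > 1: none. So H_2 ≅ 0.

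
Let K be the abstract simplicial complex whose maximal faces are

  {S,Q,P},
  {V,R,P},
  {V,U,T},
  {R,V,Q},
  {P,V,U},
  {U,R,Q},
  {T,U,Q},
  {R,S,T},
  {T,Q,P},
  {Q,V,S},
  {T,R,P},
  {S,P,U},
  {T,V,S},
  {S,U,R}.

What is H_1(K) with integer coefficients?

Fix the vertex order P < Q < R < S < T < U < V and write every simplex with vertices in increasing order. Then dim K = 2 and the simplices of K are:

  0-simplices (7): P, Q, R, S, T, U, V
  1-simplices (21): PQ, PR, PS, PT, PU, PV, QR, QS, QT, QU, QV, RS, RT, RU, RV, ST, SU, SV, TU, TV, UV
  2-simplices (14): PQS, PQT, PRT, PRV, PSU, PUV, QRU, QRV, QSV, QTU, RST, RSU, STV, TUV

Hence C_0 ≅ Z^7, C_1 ≅ Z^21, C_2 ≅ Z^14.

∂_1: C_1 → C_0 sends each edge [p,q] (with p < q) to q − p. For instance
  ∂PV = V − P.
As a 7×21 matrix over Z this has rank 6, with invariant factors (1,1,1,1,1,1).

Boundary ∂_2: C_2 → C_1 acts by ∂[p,q,r] = [q,r] − [p,r] + [p,q]. For instance
  ∂RSU = SU − RU + RS,
  ∂PSU = SU − PU + PS.
The resulting 21×14 matrix has rank 13, and its Smith normal form has invariant factors (1,1,1,1,1,1,1,1,1,1,1,1,1).

Now H_k = ker ∂_k / im ∂_{k+1}, so:

  H_1: rank ker ∂_1 − rank ∂_2 = (21 − 6) − 13 = 2, and the invariant factors of ∂_2 are all 1, so H_1 = Z^2.

(K is a triangulation of the torus T^2.)

H_1 = Z^2.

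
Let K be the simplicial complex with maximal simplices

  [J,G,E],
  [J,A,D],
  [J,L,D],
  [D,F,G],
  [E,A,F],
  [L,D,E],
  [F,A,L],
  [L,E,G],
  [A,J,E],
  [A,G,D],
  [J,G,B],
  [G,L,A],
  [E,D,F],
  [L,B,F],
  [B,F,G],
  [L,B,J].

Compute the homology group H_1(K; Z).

H_1 = Z^2.

Order the vertices as A < B < D < E < F < G < J < L. Listing each simplex with vertices in this order, K has dimension 2 with simplices:

  0-simplices (8): A, B, D, E, F, G, J, L
  1-simplices (24): AD, AE, AF, AG, AJ, AL, BF, BG, BJ, BL, DE, DF, DG, DJ, DL, EF, EG, EJ, EL, FG, FL, GJ, GL, JL
  2-simplices (16): ADG, ADJ, AEF, AEJ, AFL, AGL, BFG, BFL, BGJ, BJL, DEF, DEL, DFG, DJL, EGJ, EGL

Hence C_0 ≅ Z^8, C_1 ≅ Z^24, C_2 ≅ Z^16.

∂_1: C_1 → C_0 maps an edge to its endpoints' difference, ∂[p,q] = q − p. For instance
  ∂AJ = J − A.
The 8×24 boundary matrix has rank 7 and Smith normal form diag(1,1,1,1,1,1,1).

Boundary ∂_2: C_2 → C_1 acts by ∂[p,q,r] = [q,r] − [p,r] + [p,q]. For instance
  ∂BFG = FG − BG + BF,
  ∂ADJ = DJ − AJ + AD.
The resulting 24×16 matrix has rank 15, and its Smith normal form has invariant factors (1,1,1,1,1,1,1,1,1,1,1,1,1,1,1).

From H_k ≅ ker(∂_k) / im(∂_{k+1}) we obtain:

  H_1: rank ker ∂_1 − rank ∂_2 = (24 − 7) − 15 = 2, and the invariant factors of ∂_2 are all 1, so H_1 ≅ Z^2.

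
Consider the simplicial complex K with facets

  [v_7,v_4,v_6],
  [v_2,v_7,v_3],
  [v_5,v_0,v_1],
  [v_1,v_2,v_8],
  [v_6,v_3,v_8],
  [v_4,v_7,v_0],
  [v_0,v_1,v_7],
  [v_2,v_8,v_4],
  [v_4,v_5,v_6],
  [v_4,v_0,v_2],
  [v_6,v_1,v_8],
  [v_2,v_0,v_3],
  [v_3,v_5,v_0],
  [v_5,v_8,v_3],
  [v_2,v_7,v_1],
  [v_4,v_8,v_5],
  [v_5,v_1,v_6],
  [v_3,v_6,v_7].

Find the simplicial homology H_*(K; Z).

H_0 = Z,  H_1 = Z ⊕ Z/2,  H_2 = 0.

Fix the vertex order v_0 < v_1 < v_2 < v_3 < v_4 < v_5 < v_6 < v_7 < v_8 and write every simplex with vertices in increasing order. Then dim K = 2 and the simplices of K are:

  0-simplices (9): [v_0], [v_1], [v_2], [v_3], [v_4], [v_5], [v_6], [v_7], [v_8]
  1-simplices (27): (27 of them)
  2-simplices (18): (18 of them)

so the chain groups are C_0 ≅ Z^9, C_1 ≅ Z^27, C_2 ≅ Z^18.

∂_1: C_1 → C_0 maps an edge to its endpoints' difference, ∂[p,q] = q − p.
The 9×27 boundary matrix has rank 8 and Smith normal form diag(1,1,1,1,1,1,1,1).

Boundary ∂_2: C_2 → C_1 acts by ∂[p,q,r] = [q,r] − [p,r] + [p,q]. For instance
  ∂[v_1,v_5,v_6] = [v_5,v_6] − [v_1,v_6] + [v_1,v_5],
  ∂[v_1,v_2,v_7] = [v_2,v_7] − [v_1,v_7] + [v_1,v_2].
As a 27×18 matrix over Z this has rank 18, with invariant factors (1,1,1,1,1,1,1,1,1,1,1,1,1,1,1,1,1,2).

Reading off H_k = ker ∂_k / im ∂_{k+1}:

  H_0: rank C_0 − rank ∂_1 = 9 − 8 = 1, and the invariant factors of ∂_1 are all 1, so H_0 = Z.
  H_1: rank ker ∂_1 − rank ∂_2 = (27 − 8) − 18 = 1, and ∂_2 has invariant factor 2 > 1, so H_1 = Z ⊕ Z/2.
  H_2: rank ker ∂_2 − rank ∂_3 = (18 − 18) − 0 = 0, and there is no ∂_3, so H_2 = 0.

As a check, the Euler characteristic is 9 − 27 + 18 = 0, which agrees with 1 − 1 + 0 = 0.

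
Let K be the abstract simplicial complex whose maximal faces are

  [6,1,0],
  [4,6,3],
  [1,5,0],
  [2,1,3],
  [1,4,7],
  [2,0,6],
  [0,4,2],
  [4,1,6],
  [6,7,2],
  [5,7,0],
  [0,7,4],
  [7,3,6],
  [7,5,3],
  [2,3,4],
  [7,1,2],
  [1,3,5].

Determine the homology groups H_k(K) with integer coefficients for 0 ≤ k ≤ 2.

H_0 ≅ Z,  H_1 ≅ Z^2,  H_2 ≅ Z.

Take the total order 0 < 1 < 2 < 3 < 4 < 5 < 6 < 7 on the vertex set. Then K (dimension 2) consists of the simplices:

  0-simplices (8): [0], [1], [2], [3], [4], [5], [6], [7]
  1-simplices (24): (24 of them)
  2-simplices (16): [0,1,5], [0,1,6], [0,2,4], [0,2,6], [0,4,7], [0,5,7], [1,2,3], [1,2,7], [1,3,5], [1,4,6], [1,4,7], [2,3,4], [2,6,7], [3,4,6], [3,5,7], [3,6,7]

giving chain groups C_0 ≅ Z^8, C_1 ≅ Z^24, C_2 ≅ Z^16.

The boundary map ∂_1: C_1 → C_0 sends each edge [p,q] (with p < q) to q − p.
As a 8×24 matrix over Z this has rank 7, with invariant factors (1,1,1,1,1,1,1).

∂_2: C_2 → C_1 acts by ∂[p,q,r] = [q,r] − [p,r] + [p,q]. For instance
  ∂[0,5,7] = [5,7] − [0,7] + [0,5],
  ∂[3,6,7] = [6,7] − [3,7] + [3,6].
The 24×16 boundary matrix has rank 15 and Smith normal form diag(1,1,1,1,1,1,1,1,1,1,1,1,1,1,1).

Computing H_k = (kernel of ∂_k) / (image of ∂_{k+1}):

  H_0: rank C_0 − rank ∂_1 = 8 − 7 = 1, and the invariant factors of ∂_1 are all 1, so H_0 = Z.
  H_1: rank ker ∂_1 − rank ∂_2 = (24 − 7) − 15 = 2, and the invariant factors of ∂_2 are all 1, so H_1 = Z^2.
  H_2: rank ker ∂_2 − rank ∂_3 = (16 − 15) − 0 = 1, and there is no ∂_3, so H_2 = Z.

As a check, the Euler characteristic is 8 − 24 + 16 = 0, which agrees with 1 − 2 + 1 = 0.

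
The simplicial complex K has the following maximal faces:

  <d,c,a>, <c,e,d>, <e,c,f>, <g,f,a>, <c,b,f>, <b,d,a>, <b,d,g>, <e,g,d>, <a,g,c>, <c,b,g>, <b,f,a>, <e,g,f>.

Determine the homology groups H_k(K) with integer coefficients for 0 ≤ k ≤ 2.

Take the total order a < b < c < d < e < f < g on the vertex set. Then K (dimension 2) consists of the simplices:

  0-simplices (7): a, b, c, d, e, f, g
  1-simplices (18): ab, ac, ad, af, ag, bc, bd, bf, bg, cd, ce, cf, cg, de, dg, ef, eg, fg
  2-simplices (12): abd, abf, acd, acg, afg, bcf, bcg, bdg, cde, cef, deg, efg

giving chain groups C_0 ≅ Z^7, C_1 ≅ Z^18, C_2 ≅ Z^12.

Boundary ∂_1: C_1 → C_0 maps an edge to its endpoints' difference, ∂[p,q] = q − p. For instance
  ∂cf = f − c.
The resulting 7×18 matrix has rank 6, and its Smith normal form has invariant factors (1,1,1,1,1,1).

Boundary ∂_2: C_2 → C_1 maps a triangle to the signed sum of its edges. For instance
  ∂abf = bf − af + ab,
  ∂acg = cg − ag + ac.
The resulting 18×12 matrix has rank 12, and its Smith normal form has invariant factors (1,1,1,1,1,1,1,1,1,1,1,2).

Computing H_k = (kernel of ∂_k) / (image of ∂_{k+1}):

  H_0: rank C_0 − rank ∂_1 = 7 − 6 = 1, and the invariant factors of ∂_1 are all 1, so H_0 ≅ Z.
  H_1: rank ker ∂_1 − rank ∂_2 = (18 − 6) − 12 = 0, and ∂_2 has invariant factor 2 > 1, so H_1 ≅ Z/2.
  H_2: rank ker ∂_2 − rank ∂_3 = (12 − 12) − 0 = 0, and there is no ∂_3, so H_2 ≅ 0.

As a check, the Euler characteristic is 7 − 18 + 12 = 1, which agrees with 1 − 0 + 0 = 1.

H_0 ≅ Z,  H_1 ≅ Z/2,  H_2 = 0.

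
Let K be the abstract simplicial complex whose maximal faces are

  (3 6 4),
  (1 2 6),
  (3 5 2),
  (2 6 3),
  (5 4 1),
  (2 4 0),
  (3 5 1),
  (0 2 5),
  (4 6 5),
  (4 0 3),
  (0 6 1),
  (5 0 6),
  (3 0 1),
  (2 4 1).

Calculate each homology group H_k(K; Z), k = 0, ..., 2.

H_0 ≅ Z,  H_1 ≅ Z^2,  H_2 ≅ Z.

Fix the vertex order 0 < 1 < 2 < 3 < 4 < 5 < 6 and write every simplex with vertices in increasing order. Then dim K = 2 and the simplices of K are:

  0-simplices (7): [0], [1], [2], [3], [4], [5], [6]
  1-simplices (21): [0,1], [0,2], [0,3], [0,4], [0,5], [0,6], [1,2], [1,3], [1,4], [1,5], [1,6], [2,3], [2,4], [2,5], [2,6], [3,4], [3,5], [3,6], [4,5], [4,6], [5,6]
  2-simplices (14): [0,1,3], [0,1,6], [0,2,4], [0,2,5], [0,3,4], [0,5,6], [1,2,4], [1,2,6], [1,3,5], [1,4,5], [2,3,5], [2,3,6], [3,4,6], [4,5,6]

giving chain groups C_0 ≅ Z^7, C_1 ≅ Z^21, C_2 ≅ Z^14.

∂_1: C_1 → C_0 sends each edge [p,q] (with p < q) to q − p. For instance
  ∂[0,5] = [5] − [0].
The 7×21 boundary matrix has rank 6 and Smith normal form diag(1,1,1,1,1,1).

Boundary ∂_2: C_2 → C_1 acts by ∂[p,q,r] = [q,r] − [p,r] + [p,q]. For instance
  ∂[3,4,6] = [4,6] − [3,6] + [3,4],
  ∂[2,3,6] = [3,6] − [2,6] + [2,3].
As a 21×14 matrix over Z this has rank 13, with invariant factors (1,1,1,1,1,1,1,1,1,1,1,1,1).

Now H_k = ker ∂_k / im ∂_{k+1}, so:

  H_0: rank C_0 − rank ∂_1 = 7 − 6 = 1, and the invariant factors of ∂_1 are all 1, so H_0 ≅ Z.
  H_1: rank ker ∂_1 − rank ∂_2 = (21 − 6) − 13 = 2, and the invariant factors of ∂_2 are all 1, so H_1 ≅ Z^2.
  H_2: rank ker ∂_2 − rank ∂_3 = (14 − 13) − 0 = 1, and there is no ∂_3, so H_2 ≅ Z.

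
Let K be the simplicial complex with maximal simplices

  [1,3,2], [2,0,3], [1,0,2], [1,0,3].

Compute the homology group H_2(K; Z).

Take the total order 0 < 1 < 2 < 3 on the vertex set. Then K (dimension 2) consists of the simplices:

  0-simplices (4): [0], [1], [2], [3]
  1-simplices (6): [0,1], [0,2], [0,3], [1,2], [1,3], [2,3]
  2-simplices (4): [0,1,2], [0,1,3], [0,2,3], [1,2,3]

giving chain groups C_0 ≅ Z^4, C_1 ≅ Z^6, C_2 ≅ Z^4.

The boundary map ∂_1: C_1 → C_0 maps an edge to its endpoints' difference, ∂[p,q] = q − p. For instance
  ∂[0,1] = [1] − [0].
This gives a 4×6 integer matrix of rank 3; reducing to Smith normal form yields diagonal entries (1,1,1).

The boundary map ∂_2: C_2 → C_1 acts by ∂[p,q,r] = [q,r] − [p,r] + [p,q]. For instance
  ∂[0,1,2] = [1,2] − [0,2] + [0,1],
  ∂[0,2,3] = [2,3] − [0,3] + [0,2].
This gives a 6×4 integer matrix of rank 3; reducing to Smith normal form yields diagonal entries (1,1,1).

Computing H_k = (kernel of ∂_k) / (image of ∂_{k+1}):

  H_2: rank ker ∂_2 − rank ∂_3 = (4 − 3) − 0 = 1, and there is no ∂_3, so H_2 ≅ Z.

H_2 ≅ Z.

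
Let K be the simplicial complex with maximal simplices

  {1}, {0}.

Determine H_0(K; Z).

K has 2 vertices.
rank ∂_0 = 0, rank ∂_1 = 0 ⇒ b_0 = 2 − 0 − 0 = 2. So H_0 ≅ Z^2.

H_0 ≅ Z^2.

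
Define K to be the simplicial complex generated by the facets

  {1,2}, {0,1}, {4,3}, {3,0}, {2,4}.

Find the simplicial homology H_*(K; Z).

H_0 ≅ Z,  H_1 ≅ Z.

Order the vertices as 0 < 1 < 2 < 3 < 4. Listing each simplex with vertices in this order, K has dimension 1 with simplices:

  0-simplices (5): [0], [1], [2], [3], [4]
  1-simplices (5): [0,1], [0,3], [1,2], [2,4], [3,4]

so the chain groups are C_0 ≅ Z^5, C_1 ≅ Z^5.

The boundary map ∂_1: C_1 → C_0 is given by ∂[p,q] = [q] − [p].
This gives a 5×5 integer matrix of rank 4; reducing to Smith normal form yields diagonal entries (1,1,1,1).

From H_k ≅ ker(∂_k) / im(∂_{k+1}) we obtain:

  H_0: rank C_0 − rank ∂_1 = 5 − 4 = 1, and the invariant factors of ∂_1 are all 1, so H_0 = Z.
  H_1: rank ker ∂_1 − rank ∂_2 = (5 − 4) − 0 = 1, and there is no ∂_2, so H_1 = Z.

As a check, the Euler characteristic is 5 − 5 = 0, which agrees with 1 − 1 = 0.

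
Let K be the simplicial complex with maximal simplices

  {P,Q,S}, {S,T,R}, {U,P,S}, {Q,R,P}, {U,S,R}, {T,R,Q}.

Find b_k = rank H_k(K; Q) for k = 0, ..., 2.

Order the vertices as P < Q < R < S < T < U. Listing each simplex with vertices in this order, K has dimension 2 with simplices:

  0-simplices (6): P, Q, R, S, T, U
  1-simplices (12): PQ, PR, PS, PU, QR, QS, QT, RS, RT, RU, ST, SU
  2-simplices (6): PQR, PQS, PSU, QRT, RST, RSU

giving chain groups C_0 ≅ Z^6, C_1 ≅ Z^12, C_2 ≅ Z^6.

∂_1: C_1 → C_0 sends each edge [p,q] (with p < q) to q − p. For instance
  ∂ST = T − S.
The resulting 6×12 matrix has rank 5, and its Smith normal form has invariant factors (1,1,1,1,1).

∂_2: C_2 → C_1 sends each 2-simplex [p,q,r] to [q,r] − [p,r] + [p,q]. For instance
  ∂QRT = RT − QT + QR,
  ∂RSU = SU − RU + RS.
As a 12×6 matrix over Z this has rank 6, with invariant factors (1,1,1,1,1,1).

Reading off H_k = ker ∂_k / im ∂_{k+1}:

  H_0: rank C_0 − rank ∂_1 = 6 − 5 = 1, and the invariant factors of ∂_1 are all 1, so H_0 ≅ Z.
  H_1: rank ker ∂_1 − rank ∂_2 = (12 − 5) − 6 = 1, and the invariant factors of ∂_2 are all 1, so H_1 ≅ Z.
  H_2: rank ker ∂_2 − rank ∂_3 = (6 − 6) − 0 = 0, and there is no ∂_3, so H_2 ≅ 0.

(K is a triangulation of the cylinder S^1 x I.)

Hence the Betti numbers are b_0 = 1, b_1 = 1, b_2 = 0.

b_0 = 1, b_1 = 1, b_2 = 0.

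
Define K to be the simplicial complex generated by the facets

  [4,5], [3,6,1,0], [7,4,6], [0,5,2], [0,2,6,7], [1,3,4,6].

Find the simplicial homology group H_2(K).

H_2 ≅ 0.

Order the vertices as 0 < 1 < 2 < 3 < 4 < 5 < 6 < 7. Listing each simplex with vertices in this order, K has dimension 3 with simplices:

  0-simplices (8): [0], [1], [2], [3], [4], [5], [6], [7]
  1-simplices (18): [0,1], [0,2], [0,3], [0,5], [0,6], [0,7], [1,3], [1,4], [1,6], [2,5], [2,6], [2,7], [3,4], [3,6], [4,5], [4,6], [4,7], [6,7]
  2-simplices (13): [0,1,3], [0,1,6], [0,2,5], [0,2,6], [0,2,7], [0,3,6], [0,6,7], [1,3,4], [1,3,6], [1,4,6], [2,6,7], [3,4,6], [4,6,7]
  3-simplices (3): [0,1,3,6], [0,2,6,7], [1,3,4,6]

giving chain groups C_0 ≅ Z^8, C_1 ≅ Z^18, C_2 ≅ Z^13, C_3 ≅ Z^3.

Boundary ∂_1: C_1 → C_0 maps an edge to its endpoints' difference, ∂[p,q] = q − p.
The 8×18 boundary matrix has rank 7 and Smith normal form diag(1,1,1,1,1,1,1).

Boundary ∂_2: C_2 → C_1 acts by ∂[p,q,r] = [q,r] − [p,r] + [p,q]. For instance
  ∂[0,2,6] = [2,6] − [0,6] + [0,2],
  ∂[0,1,3] = [1,3] − [0,3] + [0,1].
The 18×13 boundary matrix has rank 10 and Smith normal form diag(1,1,1,1,1,1,1,1,1,1).

The boundary map ∂_3: C_3 → C_2 sends each 3-simplex σ to the alternating sum Σ_i (−1)^i (σ with its i-th vertex removed). For instance
  ∂[0,1,3,6] = [1,3,6] − [0,3,6] + [0,1,6] − [0,1,3],
  ∂[1,3,4,6] = [3,4,6] − [1,4,6] + [1,3,6] − [1,3,4].
As a 13×3 matrix over Z this has rank 3, with invariant factors (1,1,1).

Now H_k = ker ∂_k / im ∂_{k+1}, so:

  H_2: rank ker ∂_2 − rank ∂_3 = (13 − 10) − 3 = 0, and the invariant factors of ∂_3 are all 1, so H_2 ≅ 0.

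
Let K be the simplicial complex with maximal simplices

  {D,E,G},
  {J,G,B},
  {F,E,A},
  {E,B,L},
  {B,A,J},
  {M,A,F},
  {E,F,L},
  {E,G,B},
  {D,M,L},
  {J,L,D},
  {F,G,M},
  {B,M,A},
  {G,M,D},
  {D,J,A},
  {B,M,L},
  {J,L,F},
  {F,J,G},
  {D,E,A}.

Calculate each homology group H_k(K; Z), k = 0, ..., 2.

H_0 = Z,  H_1 = Z^2,  H_2 = Z.

K has 9 vertices, 27 edges, 18 triangles.
rank ∂_0 = 0, rank ∂_1 = 8 ⇒ b_0 = 9 − 0 − 8 = 1; all invariant factors of ∂_1 are 1 so no torsion. So H_0 = Z.
rank ∂_1 = 8, rank ∂_2 = 17 ⇒ b_1 = 27 − 8 − 17 = 2; all invariant factors of ∂_2 are 1 so no torsion. So H_1 = Z^2.
rank ∂_2 = 17, rank ∂_3 = 0 ⇒ b_2 = 18 − 17 − 0 = 1. So H_2 = Z.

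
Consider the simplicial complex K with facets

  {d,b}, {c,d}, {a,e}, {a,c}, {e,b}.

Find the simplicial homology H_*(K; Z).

H_0 = Z,  H_1 = Z.

Fix the vertex order a < b < c < d < e and write every simplex with vertices in increasing order. Then dim K = 1 and the simplices of K are:

  0-simplices (5): a, b, c, d, e
  1-simplices (5): ac, ae, bd, be, cd

giving chain groups C_0 ≅ Z^5, C_1 ≅ Z^5.

Boundary ∂_1: C_1 → C_0 sends each edge [p,q] (with p < q) to q − p.
The resulting 5×5 matrix has rank 4, and its Smith normal form has invariant factors (1,1,1,1).

From H_k ≅ ker(∂_k) / im(∂_{k+1}) we obtain:

  H_0: rank C_0 − rank ∂_1 = 5 − 4 = 1, and the invariant factors of ∂_1 are all 1, so H_0 ≅ Z.
  H_1: rank ker ∂_1 − rank ∂_2 = (5 − 4) − 0 = 1, and there is no ∂_2, so H_1 ≅ Z.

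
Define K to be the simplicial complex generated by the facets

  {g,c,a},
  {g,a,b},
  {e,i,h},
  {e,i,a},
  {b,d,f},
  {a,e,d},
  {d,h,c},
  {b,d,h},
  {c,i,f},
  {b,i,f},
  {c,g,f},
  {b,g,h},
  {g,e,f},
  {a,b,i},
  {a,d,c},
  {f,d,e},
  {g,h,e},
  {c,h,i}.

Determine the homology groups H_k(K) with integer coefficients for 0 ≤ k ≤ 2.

H_0 ≅ Z,  H_1 ≅ Z^2,  H_2 ≅ Z.

Order the vertices as a < b < c < d < e < f < g < h < i. Listing each simplex with vertices in this order, K has dimension 2 with simplices:

  0-simplices (9): a, b, c, d, e, f, g, h, i
  1-simplices (27): ab, ac, ad, ae, ag, ai, bd, bf, bg, bh, bi, cd, cf, cg, ch, ci, de, df, dh, ef, eg, eh, ei, fg, fi, gh, hi
  2-simplices (18): abg, abi, acd, acg, ade, aei, bdf, bdh, bfi, bgh, cdh, cfg, cfi, chi, def, efg, egh, ehi

so the chain groups are C_0 ≅ Z^9, C_1 ≅ Z^27, C_2 ≅ Z^18.

∂_1: C_1 → C_0 sends each edge [p,q] (with p < q) to q − p. For instance
  ∂bg = g − b.
This gives a 9×27 integer matrix of rank 8; reducing to Smith normal form yields diagonal entries (1,1,1,1,1,1,1,1).

The boundary map ∂_2: C_2 → C_1 maps a triangle to the signed sum of its edges. For instance
  ∂ehi = hi − ei + eh,
  ∂egh = gh − eh + eg.
This gives a 27×18 integer matrix of rank 17; reducing to Smith normal form yields diagonal entries (1,1,1,1,1,1,1,1,1,1,1,1,1,1,1,1,1).

Computing H_k = (kernel of ∂_k) / (image of ∂_{k+1}):

  H_0: rank C_0 − rank ∂_1 = 9 − 8 = 1, and the invariant factors of ∂_1 are all 1, so H_0 ≅ Z.
  H_1: rank ker ∂_1 − rank ∂_2 = (27 − 8) − 17 = 2, and the invariant factors of ∂_2 are all 1, so H_1 ≅ Z^2.
  H_2: rank ker ∂_2 − rank ∂_3 = (18 − 17) − 0 = 1, and there is no ∂_3, so H_2 ≅ Z.

As a check, the Euler characteristic is 9 − 27 + 18 = 0, which agrees with 1 − 2 + 1 = 0.
(K is a triangulation of the torus T^2.)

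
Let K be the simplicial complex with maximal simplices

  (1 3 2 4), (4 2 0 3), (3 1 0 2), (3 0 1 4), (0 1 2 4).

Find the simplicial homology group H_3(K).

Take the total order 0 < 1 < 2 < 3 < 4 on the vertex set. Then K (dimension 3) consists of the simplices:

  0-simplices (5): [0], [1], [2], [3], [4]
  1-simplices (10): [0,1], [0,2], [0,3], [0,4], [1,2], [1,3], [1,4], [2,3], [2,4], [3,4]
  2-simplices (10): [0,1,2], [0,1,3], [0,1,4], [0,2,3], [0,2,4], [0,3,4], [1,2,3], [1,2,4], [1,3,4], [2,3,4]
  3-simplices (5): [0,1,2,3], [0,1,2,4], [0,1,3,4], [0,2,3,4], [1,2,3,4]

so the chain groups are C_0 ≅ Z^5, C_1 ≅ Z^10, C_2 ≅ Z^10, C_3 ≅ Z^5.

Boundary ∂_1: C_1 → C_0 maps an edge to its endpoints' difference, ∂[p,q] = q − p. For instance
  ∂[0,1] = [1] − [0].
The 5×10 boundary matrix has rank 4 and Smith normal form diag(1,1,1,1).

The boundary map ∂_2: C_2 → C_1 acts by ∂[p,q,r] = [q,r] − [p,r] + [p,q]. For instance
  ∂[0,1,2] = [1,2] − [0,2] + [0,1],
  ∂[0,1,3] = [1,3] − [0,3] + [0,1].
As a 10×10 matrix over Z this has rank 6, with invariant factors (1,1,1,1,1,1).

The boundary map ∂_3: C_3 → C_2 sends each 3-simplex σ to the alternating sum Σ_i (−1)^i (σ with its i-th vertex removed). For instance
  ∂[0,2,3,4] = [2,3,4] − [0,3,4] + [0,2,4] − [0,2,3],
  ∂[0,1,3,4] = [1,3,4] − [0,3,4] + [0,1,4] − [0,1,3].
This gives a 10×5 integer matrix of rank 4; reducing to Smith normal form yields diagonal entries (1,1,1,1).

Now H_k = ker ∂_k / im ∂_{k+1}, so:

  H_3: rank ker ∂_3 − rank ∂_4 = (5 − 4) − 0 = 1, and there is no ∂_4, so H_3 ≅ Z.

H_3 = Z.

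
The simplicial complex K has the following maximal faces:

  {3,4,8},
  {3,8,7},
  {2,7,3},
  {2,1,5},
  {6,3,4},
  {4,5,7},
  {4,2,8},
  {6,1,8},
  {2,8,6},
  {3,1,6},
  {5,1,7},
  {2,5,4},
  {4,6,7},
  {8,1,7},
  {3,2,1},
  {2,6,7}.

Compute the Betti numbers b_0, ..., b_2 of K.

b_0 = 1, b_1 = 2, b_2 = 1.

Order the vertices as 1 < 2 < 3 < 4 < 5 < 6 < 7 < 8. Listing each simplex with vertices in this order, K has dimension 2 with simplices:

  0-simplices (8): [1], [2], [3], [4], [5], [6], [7], [8]
  1-simplices (24): (24 of them)
  2-simplices (16): [1,2,3], [1,2,5], [1,3,6], [1,5,7], [1,6,8], [1,7,8], [2,3,7], [2,4,5], [2,4,8], [2,6,7], [2,6,8], [3,4,6], [3,4,8], [3,7,8], [4,5,7], [4,6,7]

giving chain groups C_0 ≅ Z^8, C_1 ≅ Z^24, C_2 ≅ Z^16.

∂_1: C_1 → C_0 is given by ∂[p,q] = [q] − [p]. For instance
  ∂[2,7] = [7] − [2].
The 8×24 boundary matrix has rank 7 and Smith normal form diag(1,1,1,1,1,1,1).

Boundary ∂_2: C_2 → C_1 acts by ∂[p,q,r] = [q,r] − [p,r] + [p,q]. For instance
  ∂[1,6,8] = [6,8] − [1,8] + [1,6],
  ∂[1,5,7] = [5,7] − [1,7] + [1,5].
The resulting 24×16 matrix has rank 15, and its Smith normal form has invariant factors (1,1,1,1,1,1,1,1,1,1,1,1,1,1,1).

Reading off H_k = ker ∂_k / im ∂_{k+1}:

  H_0: rank C_0 − rank ∂_1 = 8 − 7 = 1, and the invariant factors of ∂_1 are all 1, so H_0 ≅ Z.
  H_1: rank ker ∂_1 − rank ∂_2 = (24 − 7) − 15 = 2, and the invariant factors of ∂_2 are all 1, so H_1 ≅ Z^2.
  H_2: rank ker ∂_2 − rank ∂_3 = (16 − 15) − 0 = 1, and there is no ∂_3, so H_2 ≅ Z.

Hence the Betti numbers are b_0 = 1, b_1 = 2, b_2 = 1.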